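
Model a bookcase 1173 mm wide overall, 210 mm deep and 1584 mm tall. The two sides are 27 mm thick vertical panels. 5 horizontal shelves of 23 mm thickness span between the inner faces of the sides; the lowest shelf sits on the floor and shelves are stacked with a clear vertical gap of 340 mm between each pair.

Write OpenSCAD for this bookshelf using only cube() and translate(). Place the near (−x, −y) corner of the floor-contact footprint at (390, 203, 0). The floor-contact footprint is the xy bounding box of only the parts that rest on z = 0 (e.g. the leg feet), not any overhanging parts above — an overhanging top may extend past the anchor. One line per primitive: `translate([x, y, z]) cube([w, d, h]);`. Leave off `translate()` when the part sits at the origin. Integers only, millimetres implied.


translate([390, 203, 0]) cube([27, 210, 1584]);
translate([1536, 203, 0]) cube([27, 210, 1584]);
translate([417, 203, 0]) cube([1119, 210, 23]);
translate([417, 203, 363]) cube([1119, 210, 23]);
translate([417, 203, 726]) cube([1119, 210, 23]);
translate([417, 203, 1089]) cube([1119, 210, 23]);
translate([417, 203, 1452]) cube([1119, 210, 23]);


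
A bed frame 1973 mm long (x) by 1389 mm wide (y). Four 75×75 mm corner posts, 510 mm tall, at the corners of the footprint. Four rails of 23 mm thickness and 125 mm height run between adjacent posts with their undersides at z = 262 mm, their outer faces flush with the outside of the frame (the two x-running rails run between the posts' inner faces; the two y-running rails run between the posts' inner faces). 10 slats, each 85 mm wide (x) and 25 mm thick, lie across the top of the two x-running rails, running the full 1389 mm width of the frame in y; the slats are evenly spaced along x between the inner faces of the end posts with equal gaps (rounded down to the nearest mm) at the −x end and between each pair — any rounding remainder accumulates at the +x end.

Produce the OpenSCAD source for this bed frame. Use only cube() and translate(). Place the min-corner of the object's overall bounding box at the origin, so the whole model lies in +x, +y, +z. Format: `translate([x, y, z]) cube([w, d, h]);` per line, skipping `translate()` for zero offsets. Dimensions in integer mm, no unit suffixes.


cube([75, 75, 510]);
translate([0, 1314, 0]) cube([75, 75, 510]);
translate([1898, 0, 0]) cube([75, 75, 510]);
translate([1898, 1314, 0]) cube([75, 75, 510]);
translate([75, 0, 262]) cube([1823, 23, 125]);
translate([75, 1366, 262]) cube([1823, 23, 125]);
translate([0, 75, 262]) cube([23, 1239, 125]);
translate([1950, 75, 262]) cube([23, 1239, 125]);
translate([163, 0, 387]) cube([85, 1389, 25]);
translate([336, 0, 387]) cube([85, 1389, 25]);
translate([509, 0, 387]) cube([85, 1389, 25]);
translate([682, 0, 387]) cube([85, 1389, 25]);
translate([855, 0, 387]) cube([85, 1389, 25]);
translate([1028, 0, 387]) cube([85, 1389, 25]);
translate([1201, 0, 387]) cube([85, 1389, 25]);
translate([1374, 0, 387]) cube([85, 1389, 25]);
translate([1547, 0, 387]) cube([85, 1389, 25]);
translate([1720, 0, 387]) cube([85, 1389, 25]);


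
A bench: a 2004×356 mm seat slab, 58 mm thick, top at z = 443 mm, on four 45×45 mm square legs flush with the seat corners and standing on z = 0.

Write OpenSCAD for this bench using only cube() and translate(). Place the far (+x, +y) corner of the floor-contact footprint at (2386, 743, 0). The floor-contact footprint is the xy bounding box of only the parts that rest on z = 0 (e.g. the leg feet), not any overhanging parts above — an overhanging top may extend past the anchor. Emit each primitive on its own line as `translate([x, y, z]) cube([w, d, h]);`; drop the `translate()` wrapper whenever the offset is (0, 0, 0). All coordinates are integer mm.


translate([382, 387, 385]) cube([2004, 356, 58]);
translate([382, 387, 0]) cube([45, 45, 385]);
translate([382, 698, 0]) cube([45, 45, 385]);
translate([2341, 387, 0]) cube([45, 45, 385]);
translate([2341, 698, 0]) cube([45, 45, 385]);


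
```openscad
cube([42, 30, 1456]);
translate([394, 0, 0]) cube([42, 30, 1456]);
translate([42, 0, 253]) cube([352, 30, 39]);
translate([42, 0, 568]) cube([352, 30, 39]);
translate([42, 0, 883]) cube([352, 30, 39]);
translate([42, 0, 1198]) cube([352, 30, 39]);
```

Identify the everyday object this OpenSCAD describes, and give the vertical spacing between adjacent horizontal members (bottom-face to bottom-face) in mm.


A ladder. The rung spacing is 315 mm.

Two tall 42×30 posts with 4 short bars between them — a ladder. Adjacent rungs sit at z = 253 and z = 568, so the spacing is 568 − 253 = 315 mm.


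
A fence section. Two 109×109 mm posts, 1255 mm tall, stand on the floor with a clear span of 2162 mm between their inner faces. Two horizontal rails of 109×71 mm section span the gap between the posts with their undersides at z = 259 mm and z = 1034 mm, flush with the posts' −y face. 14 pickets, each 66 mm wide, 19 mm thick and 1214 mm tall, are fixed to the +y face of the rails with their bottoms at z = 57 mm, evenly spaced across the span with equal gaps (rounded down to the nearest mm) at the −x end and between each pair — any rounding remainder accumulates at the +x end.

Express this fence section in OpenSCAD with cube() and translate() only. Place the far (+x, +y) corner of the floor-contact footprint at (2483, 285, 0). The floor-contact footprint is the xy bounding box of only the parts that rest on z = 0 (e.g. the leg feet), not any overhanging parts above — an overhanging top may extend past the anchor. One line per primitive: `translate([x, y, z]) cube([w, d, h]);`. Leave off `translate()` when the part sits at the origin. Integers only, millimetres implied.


translate([103, 176, 0]) cube([109, 109, 1255]);
translate([2374, 176, 0]) cube([109, 109, 1255]);
translate([212, 176, 259]) cube([2162, 109, 71]);
translate([212, 176, 1034]) cube([2162, 109, 71]);
translate([294, 285, 57]) cube([66, 19, 1214]);
translate([442, 285, 57]) cube([66, 19, 1214]);
translate([590, 285, 57]) cube([66, 19, 1214]);
translate([738, 285, 57]) cube([66, 19, 1214]);
translate([886, 285, 57]) cube([66, 19, 1214]);
translate([1034, 285, 57]) cube([66, 19, 1214]);
translate([1182, 285, 57]) cube([66, 19, 1214]);
translate([1330, 285, 57]) cube([66, 19, 1214]);
translate([1478, 285, 57]) cube([66, 19, 1214]);
translate([1626, 285, 57]) cube([66, 19, 1214]);
translate([1774, 285, 57]) cube([66, 19, 1214]);
translate([1922, 285, 57]) cube([66, 19, 1214]);
translate([2070, 285, 57]) cube([66, 19, 1214]);
translate([2218, 285, 57]) cube([66, 19, 1214]);


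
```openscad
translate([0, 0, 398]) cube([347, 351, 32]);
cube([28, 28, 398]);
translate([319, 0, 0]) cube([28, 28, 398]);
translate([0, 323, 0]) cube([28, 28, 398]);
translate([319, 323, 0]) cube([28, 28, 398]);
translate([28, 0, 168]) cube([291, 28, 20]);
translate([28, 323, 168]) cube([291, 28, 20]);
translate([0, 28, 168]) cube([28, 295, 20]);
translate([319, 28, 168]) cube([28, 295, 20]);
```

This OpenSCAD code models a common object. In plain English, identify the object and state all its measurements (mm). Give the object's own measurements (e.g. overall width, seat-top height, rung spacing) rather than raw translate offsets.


A four-legged stool. The seat is a 347×351×32 mm slab whose top surface is at z = 430 mm; four square legs, each 28×28 mm in cross-section, run from the floor (z = 0) to the underside of the seat, each flush with a corner of the seat. Four stretchers, 28 mm wide and 20 mm tall, connect adjacent legs with their undersides at z = 168 mm, each running between the inner faces of the legs it joins and aligned with the legs' outer faces on the other axis.


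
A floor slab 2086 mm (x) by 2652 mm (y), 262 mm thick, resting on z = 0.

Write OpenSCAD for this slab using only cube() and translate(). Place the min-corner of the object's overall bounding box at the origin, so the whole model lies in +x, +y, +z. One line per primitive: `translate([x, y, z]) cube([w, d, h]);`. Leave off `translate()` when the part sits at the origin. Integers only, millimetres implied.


cube([2086, 2652, 262]);


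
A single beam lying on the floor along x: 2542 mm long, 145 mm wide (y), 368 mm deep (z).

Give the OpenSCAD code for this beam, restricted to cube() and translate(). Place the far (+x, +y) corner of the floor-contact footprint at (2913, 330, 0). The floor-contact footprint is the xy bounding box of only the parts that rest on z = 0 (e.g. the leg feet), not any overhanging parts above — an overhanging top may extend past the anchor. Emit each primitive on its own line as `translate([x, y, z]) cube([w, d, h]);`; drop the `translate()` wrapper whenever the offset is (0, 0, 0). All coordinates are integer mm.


translate([371, 185, 0]) cube([2542, 145, 368]);


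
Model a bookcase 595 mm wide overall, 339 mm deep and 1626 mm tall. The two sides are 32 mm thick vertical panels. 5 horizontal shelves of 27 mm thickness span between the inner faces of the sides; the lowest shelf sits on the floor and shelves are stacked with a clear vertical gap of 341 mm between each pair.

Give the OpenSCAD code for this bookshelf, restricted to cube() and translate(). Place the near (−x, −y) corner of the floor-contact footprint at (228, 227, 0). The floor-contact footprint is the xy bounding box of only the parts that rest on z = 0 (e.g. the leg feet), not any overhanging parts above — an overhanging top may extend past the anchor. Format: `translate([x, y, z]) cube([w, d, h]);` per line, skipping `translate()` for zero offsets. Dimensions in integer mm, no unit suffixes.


translate([228, 227, 0]) cube([32, 339, 1626]);
translate([791, 227, 0]) cube([32, 339, 1626]);
translate([260, 227, 0]) cube([531, 339, 27]);
translate([260, 227, 368]) cube([531, 339, 27]);
translate([260, 227, 736]) cube([531, 339, 27]);
translate([260, 227, 1104]) cube([531, 339, 27]);
translate([260, 227, 1472]) cube([531, 339, 27]);


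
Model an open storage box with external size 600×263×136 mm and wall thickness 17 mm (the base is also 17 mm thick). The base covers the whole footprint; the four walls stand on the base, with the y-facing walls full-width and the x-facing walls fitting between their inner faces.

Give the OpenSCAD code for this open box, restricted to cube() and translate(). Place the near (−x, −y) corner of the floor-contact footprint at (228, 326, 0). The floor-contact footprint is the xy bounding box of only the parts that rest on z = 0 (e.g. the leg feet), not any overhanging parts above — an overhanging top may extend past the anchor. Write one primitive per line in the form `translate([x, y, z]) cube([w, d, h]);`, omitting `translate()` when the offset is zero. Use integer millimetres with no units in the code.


translate([228, 326, 0]) cube([600, 263, 17]);
translate([228, 326, 17]) cube([600, 17, 119]);
translate([228, 572, 17]) cube([600, 17, 119]);
translate([228, 343, 17]) cube([17, 229, 119]);
translate([811, 343, 17]) cube([17, 229, 119]);


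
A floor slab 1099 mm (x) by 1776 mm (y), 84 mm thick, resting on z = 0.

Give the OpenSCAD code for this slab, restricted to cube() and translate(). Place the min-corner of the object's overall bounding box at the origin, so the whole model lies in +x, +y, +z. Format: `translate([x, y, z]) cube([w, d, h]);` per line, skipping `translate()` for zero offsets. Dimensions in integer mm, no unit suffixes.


cube([1099, 1776, 84]);


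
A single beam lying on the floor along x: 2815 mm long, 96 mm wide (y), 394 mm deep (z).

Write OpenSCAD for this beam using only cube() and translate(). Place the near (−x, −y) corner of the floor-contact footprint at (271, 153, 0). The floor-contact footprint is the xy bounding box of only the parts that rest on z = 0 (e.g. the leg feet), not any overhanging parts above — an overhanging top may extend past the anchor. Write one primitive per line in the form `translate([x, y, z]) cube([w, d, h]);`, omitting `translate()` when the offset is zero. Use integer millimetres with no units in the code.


translate([271, 153, 0]) cube([2815, 96, 394]);


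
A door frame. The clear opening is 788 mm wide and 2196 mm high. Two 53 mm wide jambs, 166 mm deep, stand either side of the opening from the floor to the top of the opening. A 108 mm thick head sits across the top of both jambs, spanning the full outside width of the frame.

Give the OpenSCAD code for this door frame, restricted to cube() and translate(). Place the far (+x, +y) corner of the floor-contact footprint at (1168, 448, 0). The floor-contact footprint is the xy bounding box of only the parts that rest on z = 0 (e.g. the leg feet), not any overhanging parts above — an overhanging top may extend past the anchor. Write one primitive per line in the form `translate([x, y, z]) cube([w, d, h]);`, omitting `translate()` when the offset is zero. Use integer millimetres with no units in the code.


translate([274, 282, 0]) cube([53, 166, 2196]);
translate([1115, 282, 0]) cube([53, 166, 2196]);
translate([274, 282, 2196]) cube([894, 166, 108]);


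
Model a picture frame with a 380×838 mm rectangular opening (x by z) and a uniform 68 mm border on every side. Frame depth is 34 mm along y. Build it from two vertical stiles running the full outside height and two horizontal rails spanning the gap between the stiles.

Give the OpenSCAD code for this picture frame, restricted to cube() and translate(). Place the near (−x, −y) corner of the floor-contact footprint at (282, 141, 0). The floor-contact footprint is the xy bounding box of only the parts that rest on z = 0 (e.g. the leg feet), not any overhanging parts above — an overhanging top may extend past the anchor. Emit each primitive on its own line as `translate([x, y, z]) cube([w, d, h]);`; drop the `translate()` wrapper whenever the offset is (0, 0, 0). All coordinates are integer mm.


translate([282, 141, 0]) cube([68, 34, 974]);
translate([730, 141, 0]) cube([68, 34, 974]);
translate([350, 141, 0]) cube([380, 34, 68]);
translate([350, 141, 906]) cube([380, 34, 68]);


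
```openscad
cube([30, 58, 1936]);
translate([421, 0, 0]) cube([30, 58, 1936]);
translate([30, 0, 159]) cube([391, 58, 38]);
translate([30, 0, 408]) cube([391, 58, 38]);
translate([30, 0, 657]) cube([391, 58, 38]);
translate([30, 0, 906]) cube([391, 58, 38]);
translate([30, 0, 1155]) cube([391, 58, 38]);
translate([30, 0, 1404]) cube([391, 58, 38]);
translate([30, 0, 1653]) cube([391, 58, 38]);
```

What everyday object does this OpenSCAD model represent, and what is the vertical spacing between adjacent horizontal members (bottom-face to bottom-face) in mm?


A ladder. The rung spacing is 249 mm.

Two tall 30×58 posts with 7 short bars between them — a ladder. Adjacent rungs sit at z = 159 and z = 408, so the spacing is 408 − 159 = 249 mm.


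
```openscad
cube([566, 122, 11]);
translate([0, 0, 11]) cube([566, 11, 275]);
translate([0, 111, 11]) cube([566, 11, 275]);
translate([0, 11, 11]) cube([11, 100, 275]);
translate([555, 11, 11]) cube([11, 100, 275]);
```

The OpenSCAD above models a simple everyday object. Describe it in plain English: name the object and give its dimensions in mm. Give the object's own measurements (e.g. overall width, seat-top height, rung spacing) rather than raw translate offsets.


An open-topped rectangular box: outside dimensions 566×122×286 mm, with a uniform wall and base thickness of 11 mm. The base is a full 566×122 slab on the floor; four walls sit on top of the base. The front and back walls (the −y and +y sides) span the full width; the two side walls fit between them.


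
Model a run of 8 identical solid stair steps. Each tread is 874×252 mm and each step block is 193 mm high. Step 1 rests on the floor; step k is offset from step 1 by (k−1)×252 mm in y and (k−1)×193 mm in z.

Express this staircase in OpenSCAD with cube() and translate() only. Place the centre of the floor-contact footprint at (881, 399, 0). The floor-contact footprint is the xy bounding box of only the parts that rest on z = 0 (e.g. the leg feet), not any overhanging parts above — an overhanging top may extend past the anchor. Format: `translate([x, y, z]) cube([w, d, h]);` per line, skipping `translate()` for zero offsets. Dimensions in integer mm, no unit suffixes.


translate([444, 273, 0]) cube([874, 252, 193]);
translate([444, 525, 193]) cube([874, 252, 193]);
translate([444, 777, 386]) cube([874, 252, 193]);
translate([444, 1029, 579]) cube([874, 252, 193]);
translate([444, 1281, 772]) cube([874, 252, 193]);
translate([444, 1533, 965]) cube([874, 252, 193]);
translate([444, 1785, 1158]) cube([874, 252, 193]);
translate([444, 2037, 1351]) cube([874, 252, 193]);


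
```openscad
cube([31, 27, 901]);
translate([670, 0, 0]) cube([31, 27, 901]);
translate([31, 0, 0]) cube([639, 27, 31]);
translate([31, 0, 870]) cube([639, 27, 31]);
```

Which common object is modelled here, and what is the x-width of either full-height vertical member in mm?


A picture frame. The border width is 31 mm.

Four thin pieces enclosing a rectangular opening — a picture frame. The two full-height stiles are 901 mm tall; the top rail sits at z = 870 and is 31 mm tall, so the border above the opening is 901 − 870 = 31 mm, matching the stile x-width.


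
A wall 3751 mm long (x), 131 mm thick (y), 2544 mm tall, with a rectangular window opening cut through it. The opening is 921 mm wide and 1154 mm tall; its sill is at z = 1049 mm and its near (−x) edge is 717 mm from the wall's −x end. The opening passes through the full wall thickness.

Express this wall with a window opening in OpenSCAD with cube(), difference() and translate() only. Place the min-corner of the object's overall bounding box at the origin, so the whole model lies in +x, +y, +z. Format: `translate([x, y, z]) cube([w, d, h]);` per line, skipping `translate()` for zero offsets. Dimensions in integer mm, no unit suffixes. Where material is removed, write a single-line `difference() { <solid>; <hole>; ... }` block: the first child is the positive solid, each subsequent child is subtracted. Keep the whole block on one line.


difference() { cube([3751, 131, 2544]); translate([717, 0, 1049]) cube([921, 131, 1154]); }


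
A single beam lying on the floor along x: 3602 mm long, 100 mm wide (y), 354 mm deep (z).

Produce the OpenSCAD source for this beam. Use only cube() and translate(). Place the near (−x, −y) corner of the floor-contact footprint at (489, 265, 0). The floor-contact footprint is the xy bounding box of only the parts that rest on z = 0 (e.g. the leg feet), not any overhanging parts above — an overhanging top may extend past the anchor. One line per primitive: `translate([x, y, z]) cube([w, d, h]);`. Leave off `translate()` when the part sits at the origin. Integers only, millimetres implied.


translate([489, 265, 0]) cube([3602, 100, 354]);


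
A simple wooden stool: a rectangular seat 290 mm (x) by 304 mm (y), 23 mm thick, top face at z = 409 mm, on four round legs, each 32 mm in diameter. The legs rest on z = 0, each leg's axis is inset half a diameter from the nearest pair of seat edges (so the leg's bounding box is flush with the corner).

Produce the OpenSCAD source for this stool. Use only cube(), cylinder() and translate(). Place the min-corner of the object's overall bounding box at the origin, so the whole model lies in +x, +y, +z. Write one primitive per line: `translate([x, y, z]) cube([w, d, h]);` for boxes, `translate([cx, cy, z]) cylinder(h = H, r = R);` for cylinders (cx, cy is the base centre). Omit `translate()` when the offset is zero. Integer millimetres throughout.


translate([0, 0, 386]) cube([290, 304, 23]);
translate([16, 16, 0]) cylinder(h = 386, r = 16);
translate([274, 16, 0]) cylinder(h = 386, r = 16);
translate([16, 288, 0]) cylinder(h = 386, r = 16);
translate([274, 288, 0]) cylinder(h = 386, r = 16);


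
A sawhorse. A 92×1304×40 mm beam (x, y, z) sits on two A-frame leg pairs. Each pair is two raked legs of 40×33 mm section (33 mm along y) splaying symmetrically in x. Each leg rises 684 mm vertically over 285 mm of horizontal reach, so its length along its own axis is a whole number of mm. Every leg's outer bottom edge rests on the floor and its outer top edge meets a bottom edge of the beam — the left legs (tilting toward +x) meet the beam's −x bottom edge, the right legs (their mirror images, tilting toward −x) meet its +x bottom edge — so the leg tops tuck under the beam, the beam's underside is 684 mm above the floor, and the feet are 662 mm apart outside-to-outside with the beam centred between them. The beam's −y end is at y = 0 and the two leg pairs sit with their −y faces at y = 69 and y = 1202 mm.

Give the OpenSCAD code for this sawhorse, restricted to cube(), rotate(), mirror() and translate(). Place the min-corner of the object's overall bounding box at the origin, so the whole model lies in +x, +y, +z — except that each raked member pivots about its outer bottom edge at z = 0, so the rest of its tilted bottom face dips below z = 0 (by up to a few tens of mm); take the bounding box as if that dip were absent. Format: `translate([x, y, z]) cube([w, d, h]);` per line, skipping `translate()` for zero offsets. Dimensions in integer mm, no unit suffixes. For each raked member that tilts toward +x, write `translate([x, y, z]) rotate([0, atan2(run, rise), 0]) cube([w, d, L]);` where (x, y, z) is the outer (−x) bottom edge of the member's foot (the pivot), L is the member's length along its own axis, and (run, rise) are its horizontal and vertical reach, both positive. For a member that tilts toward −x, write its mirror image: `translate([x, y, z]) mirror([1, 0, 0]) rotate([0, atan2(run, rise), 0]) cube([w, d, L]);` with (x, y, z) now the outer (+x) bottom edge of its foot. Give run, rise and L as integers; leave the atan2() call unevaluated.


translate([285, 0, 684]) cube([92, 1304, 40]);
translate([0, 69, 0]) rotate([0, atan2(285, 684), 0]) cube([40, 33, 741]);
translate([662, 69, 0]) mirror([1, 0, 0]) rotate([0, atan2(285, 684), 0]) cube([40, 33, 741]);
translate([0, 1202, 0]) rotate([0, atan2(285, 684), 0]) cube([40, 33, 741]);
translate([662, 1202, 0]) mirror([1, 0, 0]) rotate([0, atan2(285, 684), 0]) cube([40, 33, 741]);


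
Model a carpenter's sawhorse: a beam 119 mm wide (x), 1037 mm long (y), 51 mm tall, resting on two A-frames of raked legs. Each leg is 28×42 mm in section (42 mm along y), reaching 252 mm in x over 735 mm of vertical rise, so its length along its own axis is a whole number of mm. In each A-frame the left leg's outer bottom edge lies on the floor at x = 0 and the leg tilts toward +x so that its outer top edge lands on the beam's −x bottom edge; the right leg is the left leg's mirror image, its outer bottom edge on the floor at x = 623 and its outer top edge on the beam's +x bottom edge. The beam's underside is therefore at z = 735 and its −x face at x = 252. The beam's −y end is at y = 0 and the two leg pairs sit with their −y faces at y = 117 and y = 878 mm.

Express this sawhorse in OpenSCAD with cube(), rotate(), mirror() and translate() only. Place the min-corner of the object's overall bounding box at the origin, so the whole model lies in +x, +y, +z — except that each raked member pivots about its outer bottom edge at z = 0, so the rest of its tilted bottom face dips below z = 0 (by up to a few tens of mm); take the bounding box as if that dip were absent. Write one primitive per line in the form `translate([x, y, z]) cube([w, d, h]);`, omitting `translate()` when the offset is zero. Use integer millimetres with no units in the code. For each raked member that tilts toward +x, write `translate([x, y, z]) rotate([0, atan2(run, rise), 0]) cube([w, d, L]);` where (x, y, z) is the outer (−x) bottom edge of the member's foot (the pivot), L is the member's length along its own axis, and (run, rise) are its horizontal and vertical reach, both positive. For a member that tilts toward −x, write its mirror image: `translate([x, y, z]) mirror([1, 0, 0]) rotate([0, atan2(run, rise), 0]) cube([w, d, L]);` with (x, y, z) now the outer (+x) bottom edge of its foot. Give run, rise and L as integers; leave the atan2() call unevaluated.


// leg length = √(252² + 735²) = 777
// right-leg outer foot x = 2·252 + 119 = 623
// beam min-corner = (252, 0, 735)
translate([252, 0, 735]) cube([119, 1037, 51]);
translate([0, 117, 0]) rotate([0, atan2(252, 735), 0]) cube([28, 42, 777]);
translate([623, 117, 0]) mirror([1, 0, 0]) rotate([0, atan2(252, 735), 0]) cube([28, 42, 777]);
translate([0, 878, 0]) rotate([0, atan2(252, 735), 0]) cube([28, 42, 777]);
translate([623, 878, 0]) mirror([1, 0, 0]) rotate([0, atan2(252, 735), 0]) cube([28, 42, 777]);


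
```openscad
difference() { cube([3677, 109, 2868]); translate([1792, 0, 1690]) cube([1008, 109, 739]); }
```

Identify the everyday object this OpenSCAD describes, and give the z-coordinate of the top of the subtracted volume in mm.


A wall with a window opening. The window head height is 2429 mm.

A wall with a rectangular opening subtracted — a window. Sill at z = 1690, opening 739 mm tall, so the head is at 1690 + 739 = 2429 mm.


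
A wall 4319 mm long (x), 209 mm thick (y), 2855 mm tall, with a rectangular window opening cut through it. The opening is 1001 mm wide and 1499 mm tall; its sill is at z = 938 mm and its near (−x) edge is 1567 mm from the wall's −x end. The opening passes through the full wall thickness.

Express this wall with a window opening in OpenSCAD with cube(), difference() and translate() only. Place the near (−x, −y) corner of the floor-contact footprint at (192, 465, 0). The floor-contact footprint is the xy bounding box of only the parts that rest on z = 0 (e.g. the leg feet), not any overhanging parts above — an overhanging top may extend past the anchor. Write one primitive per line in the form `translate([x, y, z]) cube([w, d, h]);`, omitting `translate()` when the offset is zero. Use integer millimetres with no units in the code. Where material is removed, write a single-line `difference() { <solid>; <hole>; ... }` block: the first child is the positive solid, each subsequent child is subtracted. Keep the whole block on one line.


difference() { translate([192, 465, 0]) cube([4319, 209, 2855]); translate([1759, 465, 938]) cube([1001, 209, 1499]); }


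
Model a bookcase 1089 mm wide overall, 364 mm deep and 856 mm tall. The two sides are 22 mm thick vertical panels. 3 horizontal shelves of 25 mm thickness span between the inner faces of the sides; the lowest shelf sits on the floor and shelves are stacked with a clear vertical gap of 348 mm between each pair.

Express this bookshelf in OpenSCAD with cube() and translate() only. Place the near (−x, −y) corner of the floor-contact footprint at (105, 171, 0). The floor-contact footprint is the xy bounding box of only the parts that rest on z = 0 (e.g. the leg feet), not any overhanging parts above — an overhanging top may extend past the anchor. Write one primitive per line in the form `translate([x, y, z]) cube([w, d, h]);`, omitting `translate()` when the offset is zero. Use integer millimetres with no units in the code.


translate([105, 171, 0]) cube([22, 364, 856]);
translate([1172, 171, 0]) cube([22, 364, 856]);
translate([127, 171, 0]) cube([1045, 364, 25]);
translate([127, 171, 373]) cube([1045, 364, 25]);
translate([127, 171, 746]) cube([1045, 364, 25]);


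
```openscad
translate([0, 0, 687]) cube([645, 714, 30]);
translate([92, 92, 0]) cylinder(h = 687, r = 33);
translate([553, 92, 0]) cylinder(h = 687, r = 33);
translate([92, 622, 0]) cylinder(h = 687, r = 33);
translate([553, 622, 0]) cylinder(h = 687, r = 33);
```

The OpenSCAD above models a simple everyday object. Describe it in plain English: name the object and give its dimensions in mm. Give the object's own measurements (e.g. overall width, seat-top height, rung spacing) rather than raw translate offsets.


A table: top 645 mm (x) × 714 mm (y), 30 mm thick, upper face at z = 717 mm, on four round legs of 66 mm diameter, each leg's bounding box inset 59 mm from the nearest pair of top edges from z = 0 to the bottom of the top.


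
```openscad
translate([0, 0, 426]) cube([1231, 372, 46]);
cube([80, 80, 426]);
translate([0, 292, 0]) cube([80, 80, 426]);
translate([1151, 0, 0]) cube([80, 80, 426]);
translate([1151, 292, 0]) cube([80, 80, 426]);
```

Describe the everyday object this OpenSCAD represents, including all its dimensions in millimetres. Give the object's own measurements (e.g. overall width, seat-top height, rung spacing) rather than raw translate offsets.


A bench: a 1231×372 mm seat slab, 46 mm thick, top at z = 472 mm, on four 80×80 mm square legs flush with the seat corners and standing on z = 0.


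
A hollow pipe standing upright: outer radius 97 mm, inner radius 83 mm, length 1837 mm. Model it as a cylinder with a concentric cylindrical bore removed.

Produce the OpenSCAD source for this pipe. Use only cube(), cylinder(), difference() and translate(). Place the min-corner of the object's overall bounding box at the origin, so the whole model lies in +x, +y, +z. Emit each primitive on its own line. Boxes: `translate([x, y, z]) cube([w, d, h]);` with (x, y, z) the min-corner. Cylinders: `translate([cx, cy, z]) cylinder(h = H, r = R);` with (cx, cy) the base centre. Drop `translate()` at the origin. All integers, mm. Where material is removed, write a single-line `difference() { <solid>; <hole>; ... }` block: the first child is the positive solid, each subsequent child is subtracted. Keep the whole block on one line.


difference() { translate([97, 97, 0]) cylinder(h = 1837, r = 97); translate([97, 97, 0]) cylinder(h = 1837, r = 83); }


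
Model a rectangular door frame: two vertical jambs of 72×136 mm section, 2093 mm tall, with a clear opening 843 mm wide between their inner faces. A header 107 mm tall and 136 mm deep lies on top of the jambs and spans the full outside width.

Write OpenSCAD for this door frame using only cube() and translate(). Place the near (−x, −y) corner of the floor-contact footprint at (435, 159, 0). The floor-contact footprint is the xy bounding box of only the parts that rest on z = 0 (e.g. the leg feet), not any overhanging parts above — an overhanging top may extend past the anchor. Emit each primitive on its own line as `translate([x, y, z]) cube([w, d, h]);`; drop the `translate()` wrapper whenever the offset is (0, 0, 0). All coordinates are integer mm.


translate([435, 159, 0]) cube([72, 136, 2093]);
translate([1350, 159, 0]) cube([72, 136, 2093]);
translate([435, 159, 2093]) cube([987, 136, 107]);


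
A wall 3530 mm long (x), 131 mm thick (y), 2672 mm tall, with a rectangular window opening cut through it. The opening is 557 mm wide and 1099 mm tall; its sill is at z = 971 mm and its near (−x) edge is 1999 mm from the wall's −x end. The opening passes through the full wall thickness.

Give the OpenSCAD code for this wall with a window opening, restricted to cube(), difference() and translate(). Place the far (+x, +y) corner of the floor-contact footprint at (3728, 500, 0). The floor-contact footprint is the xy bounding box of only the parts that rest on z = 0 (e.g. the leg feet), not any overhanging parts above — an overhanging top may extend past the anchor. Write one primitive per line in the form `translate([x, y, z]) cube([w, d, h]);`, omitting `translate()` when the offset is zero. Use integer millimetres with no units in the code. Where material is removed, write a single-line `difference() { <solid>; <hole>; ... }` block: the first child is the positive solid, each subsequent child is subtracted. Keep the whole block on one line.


difference() { translate([198, 369, 0]) cube([3530, 131, 2672]); translate([2197, 369, 971]) cube([557, 131, 1099]); }


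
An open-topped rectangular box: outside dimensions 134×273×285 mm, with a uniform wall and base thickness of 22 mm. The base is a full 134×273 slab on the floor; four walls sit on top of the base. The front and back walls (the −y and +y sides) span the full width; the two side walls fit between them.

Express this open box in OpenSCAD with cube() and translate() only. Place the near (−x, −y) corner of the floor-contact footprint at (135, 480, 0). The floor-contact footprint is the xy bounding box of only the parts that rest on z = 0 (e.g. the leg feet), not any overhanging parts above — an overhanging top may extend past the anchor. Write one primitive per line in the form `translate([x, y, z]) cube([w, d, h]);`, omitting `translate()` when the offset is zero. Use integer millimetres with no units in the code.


translate([135, 480, 0]) cube([134, 273, 22]);
translate([135, 480, 22]) cube([134, 22, 263]);
translate([135, 731, 22]) cube([134, 22, 263]);
translate([135, 502, 22]) cube([22, 229, 263]);
translate([247, 502, 22]) cube([22, 229, 263]);


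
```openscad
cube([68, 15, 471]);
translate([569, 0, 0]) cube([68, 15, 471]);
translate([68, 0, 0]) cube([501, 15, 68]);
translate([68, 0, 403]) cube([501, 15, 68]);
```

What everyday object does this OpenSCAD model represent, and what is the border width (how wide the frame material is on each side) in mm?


A picture frame. The border width is 68 mm.

Four thin pieces enclosing a rectangular opening — a picture frame. The two full-height stiles are 471 mm tall; the top rail sits at z = 403 and is 68 mm tall, so the border above the opening is 471 − 403 = 68 mm, matching the stile x-width.


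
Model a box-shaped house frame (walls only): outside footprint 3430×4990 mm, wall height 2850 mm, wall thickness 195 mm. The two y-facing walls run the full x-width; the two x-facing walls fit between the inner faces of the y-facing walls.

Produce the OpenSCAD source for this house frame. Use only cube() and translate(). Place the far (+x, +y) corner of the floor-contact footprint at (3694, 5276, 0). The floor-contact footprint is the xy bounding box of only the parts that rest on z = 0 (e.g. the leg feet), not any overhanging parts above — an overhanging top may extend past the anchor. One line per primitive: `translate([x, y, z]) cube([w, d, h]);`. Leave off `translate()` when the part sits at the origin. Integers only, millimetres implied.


translate([264, 286, 0]) cube([3430, 195, 2850]);
translate([264, 5081, 0]) cube([3430, 195, 2850]);
translate([264, 481, 0]) cube([195, 4600, 2850]);
translate([3499, 481, 0]) cube([195, 4600, 2850]);


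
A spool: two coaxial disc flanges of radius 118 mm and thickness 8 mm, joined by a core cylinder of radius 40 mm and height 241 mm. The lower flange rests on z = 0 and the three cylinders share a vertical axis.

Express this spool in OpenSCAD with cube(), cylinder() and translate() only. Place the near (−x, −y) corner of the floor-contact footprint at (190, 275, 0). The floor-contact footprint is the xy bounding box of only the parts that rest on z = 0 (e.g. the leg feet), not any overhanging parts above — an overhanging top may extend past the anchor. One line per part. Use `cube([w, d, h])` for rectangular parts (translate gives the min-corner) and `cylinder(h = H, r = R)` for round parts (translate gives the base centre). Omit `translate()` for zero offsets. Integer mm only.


translate([308, 393, 0]) cylinder(h = 8, r = 118);
translate([308, 393, 8]) cylinder(h = 241, r = 40);
translate([308, 393, 249]) cylinder(h = 8, r = 118);


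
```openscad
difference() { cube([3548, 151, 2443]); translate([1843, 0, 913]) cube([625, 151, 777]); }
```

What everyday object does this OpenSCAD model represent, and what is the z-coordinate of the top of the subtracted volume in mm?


A wall with a window opening. The window head height is 1690 mm.

A wall with a rectangular opening subtracted — a window. Sill at z = 913, opening 777 mm tall, so the head is at 913 + 777 = 1690 mm.


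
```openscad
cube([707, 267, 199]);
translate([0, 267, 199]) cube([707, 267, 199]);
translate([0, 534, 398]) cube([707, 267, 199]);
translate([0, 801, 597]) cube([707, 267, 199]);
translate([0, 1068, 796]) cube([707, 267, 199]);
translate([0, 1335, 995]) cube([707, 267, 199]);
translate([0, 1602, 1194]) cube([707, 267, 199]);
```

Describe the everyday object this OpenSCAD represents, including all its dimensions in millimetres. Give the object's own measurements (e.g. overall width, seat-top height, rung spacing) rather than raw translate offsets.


A straight staircase of 7 solid steps. Each step is 707 mm wide (x), 267 mm deep (y, the going) and 199 mm tall (the rise). The first step rests on the floor; each subsequent step sits one going further in +y and one rise higher in +z, directly behind and above the previous step with no overlap.


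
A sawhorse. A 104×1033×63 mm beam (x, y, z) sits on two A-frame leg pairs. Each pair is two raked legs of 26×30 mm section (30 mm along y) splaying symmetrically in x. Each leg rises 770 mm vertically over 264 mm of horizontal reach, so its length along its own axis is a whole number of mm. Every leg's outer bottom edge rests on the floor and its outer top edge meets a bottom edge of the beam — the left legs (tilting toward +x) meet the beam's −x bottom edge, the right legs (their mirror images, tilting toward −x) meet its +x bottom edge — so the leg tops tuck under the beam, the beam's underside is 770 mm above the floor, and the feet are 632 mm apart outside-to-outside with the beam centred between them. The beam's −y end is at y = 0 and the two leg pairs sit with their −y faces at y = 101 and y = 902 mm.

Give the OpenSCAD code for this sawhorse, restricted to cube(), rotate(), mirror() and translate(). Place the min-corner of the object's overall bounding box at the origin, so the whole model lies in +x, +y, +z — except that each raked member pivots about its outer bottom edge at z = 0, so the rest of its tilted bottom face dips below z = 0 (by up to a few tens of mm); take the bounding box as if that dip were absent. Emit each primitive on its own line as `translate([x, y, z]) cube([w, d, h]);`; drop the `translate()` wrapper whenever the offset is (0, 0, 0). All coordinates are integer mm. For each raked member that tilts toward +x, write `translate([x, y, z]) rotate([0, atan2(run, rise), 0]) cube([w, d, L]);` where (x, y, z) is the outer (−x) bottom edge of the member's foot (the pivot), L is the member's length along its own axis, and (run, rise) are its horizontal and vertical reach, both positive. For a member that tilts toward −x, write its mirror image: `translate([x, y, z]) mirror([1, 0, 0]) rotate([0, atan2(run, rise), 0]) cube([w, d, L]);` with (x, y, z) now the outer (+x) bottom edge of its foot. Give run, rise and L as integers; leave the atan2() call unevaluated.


translate([264, 0, 770]) cube([104, 1033, 63]);
translate([0, 101, 0]) rotate([0, atan2(264, 770), 0]) cube([26, 30, 814]);
translate([632, 101, 0]) mirror([1, 0, 0]) rotate([0, atan2(264, 770), 0]) cube([26, 30, 814]);
translate([0, 902, 0]) rotate([0, atan2(264, 770), 0]) cube([26, 30, 814]);
translate([632, 902, 0]) mirror([1, 0, 0]) rotate([0, atan2(264, 770), 0]) cube([26, 30, 814]);


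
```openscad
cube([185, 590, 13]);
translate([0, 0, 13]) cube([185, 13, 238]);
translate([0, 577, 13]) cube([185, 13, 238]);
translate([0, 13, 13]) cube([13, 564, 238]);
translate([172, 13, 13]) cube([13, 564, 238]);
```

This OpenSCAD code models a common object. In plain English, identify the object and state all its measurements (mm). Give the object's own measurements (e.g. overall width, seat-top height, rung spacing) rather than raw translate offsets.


An open-topped rectangular box: outside dimensions 185×590×251 mm, with a uniform wall and base thickness of 13 mm. The base is a full 185×590 slab on the floor; four walls sit on top of the base. The front and back walls (the −y and +y sides) span the full width; the two side walls fit between them.


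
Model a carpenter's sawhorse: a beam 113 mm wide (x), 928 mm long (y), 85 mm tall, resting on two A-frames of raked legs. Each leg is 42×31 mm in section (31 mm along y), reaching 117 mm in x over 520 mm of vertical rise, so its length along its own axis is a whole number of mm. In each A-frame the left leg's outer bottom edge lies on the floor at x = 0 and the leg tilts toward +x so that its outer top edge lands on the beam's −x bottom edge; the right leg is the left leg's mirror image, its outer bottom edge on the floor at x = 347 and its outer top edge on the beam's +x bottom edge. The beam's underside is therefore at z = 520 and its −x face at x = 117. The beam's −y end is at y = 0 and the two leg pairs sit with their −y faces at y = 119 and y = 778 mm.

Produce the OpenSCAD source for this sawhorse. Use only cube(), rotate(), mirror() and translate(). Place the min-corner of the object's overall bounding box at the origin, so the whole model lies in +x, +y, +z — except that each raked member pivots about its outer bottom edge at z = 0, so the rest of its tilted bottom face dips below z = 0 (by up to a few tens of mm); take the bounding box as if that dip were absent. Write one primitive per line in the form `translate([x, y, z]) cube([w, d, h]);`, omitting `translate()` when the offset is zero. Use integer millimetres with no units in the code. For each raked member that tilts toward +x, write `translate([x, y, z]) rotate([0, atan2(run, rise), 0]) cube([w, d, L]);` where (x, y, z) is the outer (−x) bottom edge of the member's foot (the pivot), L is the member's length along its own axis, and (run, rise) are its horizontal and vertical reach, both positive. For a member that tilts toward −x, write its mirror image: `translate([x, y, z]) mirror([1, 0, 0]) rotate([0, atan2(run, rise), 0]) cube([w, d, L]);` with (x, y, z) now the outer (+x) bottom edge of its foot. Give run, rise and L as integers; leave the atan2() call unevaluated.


translate([117, 0, 520]) cube([113, 928, 85]);
translate([0, 119, 0]) rotate([0, atan2(117, 520), 0]) cube([42, 31, 533]);
translate([347, 119, 0]) mirror([1, 0, 0]) rotate([0, atan2(117, 520), 0]) cube([42, 31, 533]);
translate([0, 778, 0]) rotate([0, atan2(117, 520), 0]) cube([42, 31, 533]);
translate([347, 778, 0]) mirror([1, 0, 0]) rotate([0, atan2(117, 520), 0]) cube([42, 31, 533]);
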